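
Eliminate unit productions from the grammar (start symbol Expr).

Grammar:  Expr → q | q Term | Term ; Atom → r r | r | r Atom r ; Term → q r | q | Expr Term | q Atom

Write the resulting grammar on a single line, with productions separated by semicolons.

Unit pairs: Expr ⇒* {Term}.
Replace each nonterminal's rules with the union of the non-unit rules of every nonterminal it unit-derives.

Expr → q r | q | Expr Term | q Atom | q Term; Atom → r r | r | r Atom r; Term → q r | q | Expr Term | q Atom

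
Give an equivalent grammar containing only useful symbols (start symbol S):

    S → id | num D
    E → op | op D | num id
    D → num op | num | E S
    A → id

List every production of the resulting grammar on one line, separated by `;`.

Generating nonterminals: {A, D, E, S}.
Reachable from S after that: {D, E, S}.
Removed useless symbols: {A} and every production mentioning them.

S → id | num D; E → op | op D | num id; D → num op | num | E S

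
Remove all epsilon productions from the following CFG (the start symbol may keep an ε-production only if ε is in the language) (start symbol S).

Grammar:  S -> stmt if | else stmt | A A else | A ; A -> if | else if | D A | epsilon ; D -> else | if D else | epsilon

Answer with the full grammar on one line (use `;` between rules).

S -> stmt if | else stmt | A A else | A else | else | A | ε; A -> if | else if | D A | D; D -> else | if D else | if else

Nullable nonterminals: {A, D, S}.
ε ∈ L(G) since S is nullable, so keep S → ε.
Expand every rule over subsets of its nullable positions: S → A A else gives A A else | A else | else. A → D A gives D A | D. D → if D else gives if D else | if else.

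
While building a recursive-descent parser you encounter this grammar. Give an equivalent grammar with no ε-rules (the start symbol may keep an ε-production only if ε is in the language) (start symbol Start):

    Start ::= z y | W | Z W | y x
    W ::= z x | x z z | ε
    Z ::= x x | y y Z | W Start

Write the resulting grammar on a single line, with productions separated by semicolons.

Nullable nonterminals: {Start, W, Z}.
ε ∈ L(G) since Start is nullable, so keep Start → ε.
Add the nullable-subset variants: Start → Z W gives Z W | Z. Z → y y Z gives y y Z | y y. Z → W Start gives W Start | W | Start.

Start ::= z y | W | Z W | Z | y x | ε; W ::= z x | x z z; Z ::= x x | y y Z | y y | W Start | W | Start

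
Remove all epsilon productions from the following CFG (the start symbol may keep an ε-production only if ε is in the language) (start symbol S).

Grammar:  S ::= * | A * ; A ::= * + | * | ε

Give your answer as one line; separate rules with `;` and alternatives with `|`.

Nullable nonterminals: {A}.
ε ∉ L(G), so no ε-production is kept.

S ::= * | A *; A ::= * + | *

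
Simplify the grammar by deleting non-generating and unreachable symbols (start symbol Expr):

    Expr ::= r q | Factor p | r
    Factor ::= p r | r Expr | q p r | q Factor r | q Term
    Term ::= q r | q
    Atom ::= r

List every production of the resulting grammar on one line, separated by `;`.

Expr ::= r q | Factor p | r; Factor ::= p r | r Expr | q p r | q Factor r | q Term; Term ::= q r | q

Generating nonterminals: {Atom, Expr, Factor, Term}.
Reachable from Expr after that: {Expr, Factor, Term}.
Removed useless symbols: {Atom} and every production mentioning them.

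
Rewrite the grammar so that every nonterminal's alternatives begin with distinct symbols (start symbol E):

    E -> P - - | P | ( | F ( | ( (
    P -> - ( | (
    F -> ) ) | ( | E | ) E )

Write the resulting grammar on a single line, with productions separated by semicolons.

E has alternatives sharing prefix 'P': factor to E → P E' with E' → - - | ε.
E has alternatives sharing prefix '(': factor to E → ( E'' with E'' → ε | (.
F has alternatives sharing prefix ')': factor to F → ) F' with F' → ) | E ).

E -> F ( | P E' | ( E''; P -> - ( | (; F -> ( | E | ) F'; E' -> - - | ε; E'' -> ε | (; F' -> ) | E )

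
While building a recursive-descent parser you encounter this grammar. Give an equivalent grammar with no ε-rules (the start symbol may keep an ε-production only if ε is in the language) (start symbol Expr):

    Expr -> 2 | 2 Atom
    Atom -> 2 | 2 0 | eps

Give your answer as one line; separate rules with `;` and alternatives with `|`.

Expr -> 2 | 2 Atom; Atom -> 2 | 2 0

Nullable nonterminals: {Atom}.
ε ∉ L(G), so no ε-production is kept.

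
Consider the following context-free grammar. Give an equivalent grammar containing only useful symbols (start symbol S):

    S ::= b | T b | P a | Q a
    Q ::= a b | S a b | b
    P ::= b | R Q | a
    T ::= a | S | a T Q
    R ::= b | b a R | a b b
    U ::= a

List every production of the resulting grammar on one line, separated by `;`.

Generating nonterminals: {P, Q, R, S, T, U}.
Reachable from S after that: {P, Q, R, S, T}.
Removed useless symbols: {U} and every production mentioning them.

S ::= b | T b | P a | Q a; Q ::= a b | S a b | b; P ::= b | R Q | a; T ::= a | S | a T Q; R ::= b | b a R | a b b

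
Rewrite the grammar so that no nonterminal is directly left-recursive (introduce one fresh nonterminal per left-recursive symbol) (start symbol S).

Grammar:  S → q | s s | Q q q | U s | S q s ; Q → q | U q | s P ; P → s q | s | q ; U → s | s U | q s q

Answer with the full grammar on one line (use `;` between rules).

S → q S' | s s S' | Q q q S' | U s S'; Q → q | U q | s P; P → s q | s | q; U → s | s U | q s q; S' → q s S' | ε

Directly left-recursive nonterminal: S.
For S: α = {q s}, β = {q, s s, Q q q, U s}. Rewrite as S → β S' and S' → α S' | ε.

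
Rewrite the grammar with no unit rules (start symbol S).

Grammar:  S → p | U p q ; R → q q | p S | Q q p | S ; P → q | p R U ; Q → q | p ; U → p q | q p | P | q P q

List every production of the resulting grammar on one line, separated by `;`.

Unit pairs: R ⇒* {S}; U ⇒* {P}.
For every A with A ⇒* B via unit rules, add B's non-unit alternatives to A; then delete every rule of the form X → Y.

S → p | U p q; R → p | U p q | q q | p S | Q q p; P → q | p R U; Q → q | p; U → p q | q p | q P q | q | p R U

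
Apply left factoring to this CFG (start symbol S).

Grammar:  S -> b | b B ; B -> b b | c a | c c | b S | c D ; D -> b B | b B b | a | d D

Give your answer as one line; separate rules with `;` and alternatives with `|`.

S has alternatives sharing prefix 'b': factor to S → b S' with S' → ε | B.
B has alternatives sharing prefix 'c': factor to B → c B' with B' → a | c | D.
B has alternatives sharing prefix 'b': factor to B → b B'' with B'' → b | S.
D has alternatives sharing prefix 'b B': factor to D → b B D' with D' → ε | b.

S -> b S'; B -> c B' | b B''; D -> a | d D | b B D'; S' -> eps | B; B' -> a | c | D; B'' -> b | S; D' -> eps | b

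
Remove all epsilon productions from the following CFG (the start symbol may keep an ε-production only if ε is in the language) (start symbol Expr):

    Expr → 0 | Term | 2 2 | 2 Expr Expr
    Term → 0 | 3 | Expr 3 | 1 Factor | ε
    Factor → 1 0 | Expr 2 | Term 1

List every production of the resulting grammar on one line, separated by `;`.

Expr → 0 | Term | 2 2 | 2 Expr Expr | 2 Expr | 2 | ε; Term → 0 | 3 | Expr 3 | 1 Factor; Factor → 1 0 | Expr 2 | 2 | Term 1 | 1

The nullable symbols are {Expr, Term}.
ε ∈ L(G) since Expr is nullable, so keep Expr → ε.
Add the nullable-subset variants: Expr → 2 Expr Expr gives 2 Expr Expr | 2 Expr | 2. Factor → Expr 2 gives Expr 2 | 2. Factor → Term 1 gives Term 1 | 1.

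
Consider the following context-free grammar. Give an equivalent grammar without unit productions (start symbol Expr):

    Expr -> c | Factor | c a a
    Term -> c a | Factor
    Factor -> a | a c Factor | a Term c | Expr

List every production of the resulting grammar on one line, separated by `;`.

Unit pairs: Expr ⇒* {Factor}; Factor ⇒* {Expr}; Term ⇒* {Expr, Factor}.
For every A with A ⇒* B via unit rules, add B's non-unit alternatives to A; then delete every rule of the form X → Y.

Expr -> a | a c Factor | a Term c | c | c a a; Term -> c a | a | a c Factor | a Term c | c | c a a; Factor -> a | a c Factor | a Term c | c | c a a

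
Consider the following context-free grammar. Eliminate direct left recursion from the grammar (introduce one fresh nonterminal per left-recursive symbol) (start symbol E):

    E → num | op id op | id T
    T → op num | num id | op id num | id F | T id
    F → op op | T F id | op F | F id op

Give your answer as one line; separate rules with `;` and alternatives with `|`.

Left recursion appears on T, F.
For T: α = {id}, β = {op num, num id, op id num, id F}. Rewrite as T → β T' and T' → α T' | ε.
For F: α = {id op}, β = {op op, T F id, op F}. Rewrite as F → β F' and F' → α F' | ε.

E → num | op id op | id T; T → op num T' | num id T' | op id num T' | id F T'; F → op op F' | T F id F' | op F F'; T' → id T' | ε; F' → id op F' | ε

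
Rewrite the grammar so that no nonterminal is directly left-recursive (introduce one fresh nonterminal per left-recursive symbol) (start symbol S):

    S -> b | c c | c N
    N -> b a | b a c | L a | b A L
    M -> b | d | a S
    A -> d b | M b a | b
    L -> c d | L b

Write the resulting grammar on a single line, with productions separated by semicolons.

Directly left-recursive nonterminal: L.
For L: α = {b}, β = {c d}. Rewrite as L → β L' and L' → α L' | ε.

S -> b | c c | c N; N -> b a | b a c | L a | b A L; M -> b | d | a S; A -> d b | M b a | b; L -> c d L'; L' -> b L' | ε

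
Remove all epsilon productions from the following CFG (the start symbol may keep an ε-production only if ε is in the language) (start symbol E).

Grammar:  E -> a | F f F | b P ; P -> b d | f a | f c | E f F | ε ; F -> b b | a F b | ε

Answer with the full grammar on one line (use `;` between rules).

E -> a | F f F | F f | f F | f | b P | b; P -> b d | f a | f c | E f F | E f; F -> b b | a F b | a b

Nullable nonterminals: {F, P}.
ε ∉ L(G), so no ε-production is kept.
Add the nullable-subset variants: E → F f F gives F f F | F f | f F | f. E → b P gives b P | b. P → E f F gives E f F | E f. F → a F b gives a F b | a b.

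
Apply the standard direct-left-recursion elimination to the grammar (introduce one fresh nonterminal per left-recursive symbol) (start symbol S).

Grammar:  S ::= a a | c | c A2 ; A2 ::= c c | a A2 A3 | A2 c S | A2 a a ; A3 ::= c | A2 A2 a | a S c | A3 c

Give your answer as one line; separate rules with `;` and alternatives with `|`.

Left recursion appears on A2, A3.
For A2: α = {c S, a a}, β = {c c, a A2 A3}. Rewrite as A2 → β A2' and A2' → α A2' | ε.
For A3: α = {c}, β = {c, A2 A2 a, a S c}. Rewrite as A3 → β A3' and A3' → α A3' | ε.

S ::= a a | c | c A2; A2 ::= c c A2' | a A2 A3 A2'; A3 ::= c A3' | A2 A2 a A3' | a S c A3'; A2' ::= c S A2' | a a A2' | ε; A3' ::= c A3' | ε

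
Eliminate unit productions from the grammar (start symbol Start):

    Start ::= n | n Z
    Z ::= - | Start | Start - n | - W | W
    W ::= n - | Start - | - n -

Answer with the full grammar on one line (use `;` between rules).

Unit pairs: Z ⇒* {Start, W}.
For each unit pair (A, B), copy every non-unit production of B to A, then drop all unit productions.

Start ::= n | n Z; Z ::= - | Start - n | - W | n | n Z | n - | Start - | - n -; W ::= n - | Start - | - n -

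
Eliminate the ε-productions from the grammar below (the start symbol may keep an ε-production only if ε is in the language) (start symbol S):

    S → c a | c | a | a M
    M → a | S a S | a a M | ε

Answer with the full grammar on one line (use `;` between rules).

S → c a | c | a | a M; M → a | S a S | a a M | a a

Nullable nonterminals: {M}.
ε ∉ L(G), so no ε-production is kept.
For each production, add variants omitting each subset of nullable occurrences: M → a a M gives a a M | a a.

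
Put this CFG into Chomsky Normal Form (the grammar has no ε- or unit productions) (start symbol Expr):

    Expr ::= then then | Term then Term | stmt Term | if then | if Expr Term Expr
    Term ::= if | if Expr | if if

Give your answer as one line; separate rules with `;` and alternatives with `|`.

Introduce a nonterminal for each terminal appearing in a rule of length ≥ 2: X1 → then, X2 → stmt, X3 → if.
Binarize each right-hand side of length ≥ 3 by chaining fresh nonterminals (Y1, Y2, …): affected rules were Expr → Term X1 Term; Expr → X3 Expr Term Expr.

Expr ::= X1 X1 | Term Y1 | X2 Term | X3 X1 | X3 Y2; Term ::= if | X3 Expr | X3 X3; X1 ::= then; X2 ::= stmt; X3 ::= if; Y1 ::= X1 Term; Y2 ::= Expr Y3; Y3 ::= Term Expr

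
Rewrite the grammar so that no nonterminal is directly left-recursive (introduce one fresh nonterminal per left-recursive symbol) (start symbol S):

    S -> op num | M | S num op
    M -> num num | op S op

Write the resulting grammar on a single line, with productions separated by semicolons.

Directly left-recursive nonterminal: S.
For S: α = {num op}, β = {op num, M}. Rewrite as S → β S' and S' → α S' | ε.

S -> op num S' | M S'; M -> num num | op S op; S' -> num op S' | ε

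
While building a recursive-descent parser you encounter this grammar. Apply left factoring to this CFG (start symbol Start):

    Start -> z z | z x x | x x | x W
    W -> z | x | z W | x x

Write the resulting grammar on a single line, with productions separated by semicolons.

Start has alternatives sharing prefix 'z': factor to Start → z Start1 with Start1 → z | x x.
Start has alternatives sharing prefix 'x': factor to Start → x Start2 with Start2 → x | W.
W has alternatives sharing prefix 'z': factor to W → z W1 with W1 → ε | W.
W has alternatives sharing prefix 'x': factor to W → x W2 with W2 → ε | x.

Start -> z Start1 | x Start2; W -> z W1 | x W2; Start1 -> z | x x; Start2 -> x | W; W1 -> epsilon | W; W2 -> epsilon | x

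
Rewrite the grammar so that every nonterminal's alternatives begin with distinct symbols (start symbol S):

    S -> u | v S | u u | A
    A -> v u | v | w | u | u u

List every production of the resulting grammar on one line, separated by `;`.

S has alternatives sharing prefix 'u': factor to S → u S' with S' → ε | u.
A has alternatives sharing prefix 'v': factor to A → v A' with A' → u | ε.
A has alternatives sharing prefix 'u': factor to A → u A'' with A'' → ε | u.

S -> v S | A | u S'; A -> w | v A' | u A''; S' -> ε | u; A' -> u | ε; A'' -> ε | u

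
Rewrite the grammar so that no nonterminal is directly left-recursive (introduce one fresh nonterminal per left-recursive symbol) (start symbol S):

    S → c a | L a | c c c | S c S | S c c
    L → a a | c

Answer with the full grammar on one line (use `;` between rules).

S → c a S' | L a S' | c c c S'; L → a a | c; S' → c S S' | c c S' | ε

Directly left-recursive nonterminal: S.
For S: α = {c S, c c}, β = {c a, L a, c c c}. Rewrite as S → β S' and S' → α S' | ε.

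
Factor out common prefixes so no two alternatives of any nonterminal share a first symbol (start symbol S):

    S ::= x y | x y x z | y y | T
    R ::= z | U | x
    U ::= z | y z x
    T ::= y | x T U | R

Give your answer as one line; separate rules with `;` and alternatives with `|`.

S has alternatives sharing prefix 'x y': factor to S → x y S' with S' → ε | x z.

S ::= y y | T | x y S'; R ::= z | U | x; U ::= z | y z x; T ::= y | x T U | R; S' ::= ε | x z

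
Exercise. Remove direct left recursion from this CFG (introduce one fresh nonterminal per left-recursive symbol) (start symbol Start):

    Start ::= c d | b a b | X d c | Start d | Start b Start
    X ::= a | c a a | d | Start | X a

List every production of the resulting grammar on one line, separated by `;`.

Directly left-recursive nonterminals: Start, X.
For Start: α = {d, b Start}, β = {c d, b a b, X d c}. Rewrite as Start → β Start1 and Start1 → α Start1 | ε.
For X: α = {a}, β = {a, c a a, d, Start}. Rewrite as X → β X1 and X1 → α X1 | ε.

Start ::= c d Start1 | b a b Start1 | X d c Start1; X ::= a X1 | c a a X1 | d X1 | Start X1; Start1 ::= d Start1 | b Start Start1 | ε; X1 ::= a X1 | ε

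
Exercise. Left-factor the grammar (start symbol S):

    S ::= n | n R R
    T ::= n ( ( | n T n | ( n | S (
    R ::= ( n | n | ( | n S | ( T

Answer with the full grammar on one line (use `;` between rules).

S has alternatives sharing prefix 'n': factor to S → n S' with S' → ε | R R.
T has alternatives sharing prefix 'n': factor to T → n T' with T' → ( ( | T n.
R has alternatives sharing prefix '(': factor to R → ( R' with R' → n | ε | T.
R has alternatives sharing prefix 'n': factor to R → n R'' with R'' → ε | S.

S ::= n S'; T ::= ( n | S ( | n T'; R ::= ( R' | n R''; S' ::= ε | R R; T' ::= ( ( | T n; R' ::= n | ε | T; R'' ::= ε | S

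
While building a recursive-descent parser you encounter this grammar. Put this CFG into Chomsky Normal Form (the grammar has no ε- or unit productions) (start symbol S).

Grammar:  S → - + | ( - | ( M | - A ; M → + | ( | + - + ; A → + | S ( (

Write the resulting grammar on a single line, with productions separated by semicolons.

Introduce a nonterminal for each terminal appearing in a rule of length ≥ 2: X1 → -, X2 → +, X3 → (.
Binarize each right-hand side of length ≥ 3 by chaining fresh nonterminals (Y1, Y2, …): affected rules were M → X2 X1 X2; A → S X3 X3.

S → X1 X2 | X3 X1 | X3 M | X1 A; M → + | ( | X2 Y1; A → + | S Y2; X1 → -; X2 → +; X3 → (; Y1 → X1 X2; Y2 → X3 X3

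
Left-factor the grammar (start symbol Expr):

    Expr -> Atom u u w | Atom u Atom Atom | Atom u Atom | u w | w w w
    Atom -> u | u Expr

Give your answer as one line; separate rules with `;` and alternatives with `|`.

Expr has alternatives sharing prefix 'Atom u': factor to Expr → Atom u Expr1 with Expr1 → u w | Atom Atom | Atom.
Atom has alternatives sharing prefix 'u': factor to Atom → u Atom1 with Atom1 → ε | Expr.
Expr1 has alternatives sharing prefix 'Atom': factor to Expr1 → Atom Expr11 with Expr11 → Atom | ε.

Expr -> u w | w w w | Atom u Expr1; Atom -> u Atom1; Expr1 -> u w | Atom Expr11; Atom1 -> ε | Expr; Expr11 -> Atom | ε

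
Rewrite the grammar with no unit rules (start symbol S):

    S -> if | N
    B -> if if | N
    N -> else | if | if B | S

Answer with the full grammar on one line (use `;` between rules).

S -> if | else | if B; B -> if if | if | else | if B; N -> if | else | if B

Unit pairs: B ⇒* {N, S}; N ⇒* {S}; S ⇒* {N}.
For each unit pair (A, B), copy every non-unit production of B to A, then drop all unit productions.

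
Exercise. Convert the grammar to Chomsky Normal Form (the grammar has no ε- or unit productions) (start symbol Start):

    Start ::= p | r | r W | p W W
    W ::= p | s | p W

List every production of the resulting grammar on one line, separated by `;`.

Introduce a nonterminal for each terminal appearing in a rule of length ≥ 2: X1 → r, X2 → p.
Binarize each right-hand side of length ≥ 3 by chaining fresh nonterminals (Y1, Y2, …): affected rules were Start → X2 W W.

Start ::= p | r | X1 W | X2 Y1; W ::= p | s | X2 W; X1 ::= r; X2 ::= p; Y1 ::= W W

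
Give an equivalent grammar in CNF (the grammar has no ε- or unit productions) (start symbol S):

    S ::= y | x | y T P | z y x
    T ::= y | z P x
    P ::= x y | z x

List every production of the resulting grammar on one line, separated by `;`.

Introduce a nonterminal for each terminal appearing in a rule of length ≥ 2: X1 → y, X2 → z, X3 → x.
Binarize each right-hand side of length ≥ 3 by chaining fresh nonterminals (Y1, Y2, …): affected rules were S → X1 T P; S → X2 X1 X3; T → X2 P X3.

S ::= y | x | X1 Y1 | X2 Y2; T ::= y | X2 Y3; P ::= X3 X1 | X2 X3; X1 ::= y; X2 ::= z; X3 ::= x; Y1 ::= T P; Y2 ::= X1 X3; Y3 ::= P X3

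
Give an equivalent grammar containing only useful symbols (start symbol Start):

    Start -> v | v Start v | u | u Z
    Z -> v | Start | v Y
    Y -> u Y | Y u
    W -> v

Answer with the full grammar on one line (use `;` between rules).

Start -> v | v Start v | u | u Z; Z -> v | Start

Generating nonterminals: {Start, W, Z}.
Reachable from Start after that: {Start, Z}.
Removed useless symbols: {W, Y} and every production mentioning them.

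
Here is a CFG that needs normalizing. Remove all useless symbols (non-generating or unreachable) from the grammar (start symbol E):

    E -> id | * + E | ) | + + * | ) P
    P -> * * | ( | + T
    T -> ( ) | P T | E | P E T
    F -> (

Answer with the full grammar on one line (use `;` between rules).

Generating nonterminals: {E, F, P, T}.
Reachable from E after that: {E, P, T}.
Removed useless symbols: {F} and every production mentioning them.

E -> id | * + E | ) | + + * | ) P; P -> * * | ( | + T; T -> ( ) | P T | E | P E T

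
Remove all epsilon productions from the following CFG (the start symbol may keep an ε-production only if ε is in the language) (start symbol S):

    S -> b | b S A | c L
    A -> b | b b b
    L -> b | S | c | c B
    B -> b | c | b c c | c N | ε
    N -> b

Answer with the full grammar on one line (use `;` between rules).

The nullable symbols are {B}.
ε ∉ L(G), so no ε-production is kept.

S -> b | b S A | c L; A -> b | b b b; L -> b | S | c | c B; B -> b | c | b c c | c N; N -> b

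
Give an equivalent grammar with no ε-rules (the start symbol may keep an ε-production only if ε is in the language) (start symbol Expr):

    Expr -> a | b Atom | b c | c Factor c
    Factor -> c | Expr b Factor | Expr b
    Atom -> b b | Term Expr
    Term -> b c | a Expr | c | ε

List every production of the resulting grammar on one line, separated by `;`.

Expr -> a | b Atom | b c | c Factor c; Factor -> c | Expr b Factor | Expr b; Atom -> b b | Term Expr | Expr; Term -> b c | a Expr | c

Nullable nonterminals: {Term}.
ε ∉ L(G), so no ε-production is kept.
Add the nullable-subset variants: Atom → Term Expr gives Term Expr | Expr.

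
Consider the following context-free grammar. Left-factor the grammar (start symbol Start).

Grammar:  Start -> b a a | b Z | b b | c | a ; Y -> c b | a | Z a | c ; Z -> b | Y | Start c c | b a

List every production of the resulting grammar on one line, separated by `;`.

Start has alternatives sharing prefix 'b': factor to Start → b Start1 with Start1 → a a | Z | b.
Y has alternatives sharing prefix 'c': factor to Y → c Y1 with Y1 → b | ε.
Z has alternatives sharing prefix 'b': factor to Z → b Z1 with Z1 → ε | a.

Start -> c | a | b Start1; Y -> a | Z a | c Y1; Z -> Y | Start c c | b Z1; Start1 -> a a | Z | b; Y1 -> b | ε; Z1 -> ε | a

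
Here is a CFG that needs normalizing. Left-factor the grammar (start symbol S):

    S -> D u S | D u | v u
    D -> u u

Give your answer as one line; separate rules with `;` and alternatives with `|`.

S -> v u | D u S'; D -> u u; S' -> S | ε

S has alternatives sharing prefix 'D u': factor to S → D u S' with S' → S | ε.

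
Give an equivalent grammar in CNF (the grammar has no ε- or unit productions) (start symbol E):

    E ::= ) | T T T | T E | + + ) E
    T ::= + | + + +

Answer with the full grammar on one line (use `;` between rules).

E ::= ) | T Y1 | T E | X1 Y2; T ::= + | X1 Y4; X1 ::= +; X2 ::= ); Y1 ::= T T; Y2 ::= X1 Y3; Y3 ::= X2 E; Y4 ::= X1 X1

Introduce a nonterminal for each terminal appearing in a rule of length ≥ 2: X1 → +, X2 → ).
Binarize each right-hand side of length ≥ 3 by chaining fresh nonterminals (Y1, Y2, …): affected rules were E → T T T; E → X1 X1 X2 E; T → X1 X1 X1.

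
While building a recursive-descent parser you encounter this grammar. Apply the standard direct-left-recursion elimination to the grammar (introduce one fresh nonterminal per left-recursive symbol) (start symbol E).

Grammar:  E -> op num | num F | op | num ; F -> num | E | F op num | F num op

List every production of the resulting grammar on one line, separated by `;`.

E -> op num | num F | op | num; F -> num F' | E F'; F' -> op num F' | num op F' | ε

F is directly left-recursive.
For F: α = {op num, num op}, β = {num, E}. Rewrite as F → β F' and F' → α F' | ε.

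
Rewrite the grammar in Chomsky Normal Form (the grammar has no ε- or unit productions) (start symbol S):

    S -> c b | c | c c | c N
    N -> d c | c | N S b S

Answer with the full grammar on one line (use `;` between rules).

Introduce a nonterminal for each terminal appearing in a rule of length ≥ 2: X1 → c, X2 → b, X3 → d.
Binarize each right-hand side of length ≥ 3 by chaining fresh nonterminals (Y1, Y2, …): affected rules were N → N S X2 S.

S -> X1 X2 | c | X1 X1 | X1 N; N -> X3 X1 | c | N Y1; X1 -> c; X2 -> b; X3 -> d; Y1 -> S Y2; Y2 -> X2 S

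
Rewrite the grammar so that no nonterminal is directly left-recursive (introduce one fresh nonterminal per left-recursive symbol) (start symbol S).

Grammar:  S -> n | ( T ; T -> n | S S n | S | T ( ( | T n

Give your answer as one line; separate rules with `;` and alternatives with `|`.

S -> n | ( T; T -> n T' | S S n T' | S T'; T' -> ( ( T' | n T' | ε

T is directly left-recursive.
For T: α = {( (, n}, β = {n, S S n, S}. Rewrite as T → β T' and T' → α T' | ε.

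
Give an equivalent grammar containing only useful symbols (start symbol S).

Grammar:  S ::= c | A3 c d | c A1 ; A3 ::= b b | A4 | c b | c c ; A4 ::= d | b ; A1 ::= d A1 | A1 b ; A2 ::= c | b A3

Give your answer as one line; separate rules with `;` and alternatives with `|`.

S ::= c | A3 c d; A3 ::= b b | A4 | c b | c c; A4 ::= d | b

Generating nonterminals: {A2, A3, A4, S}.
Reachable from S after that: {A3, A4, S}.
Removed useless symbols: {A1, A2} and every production mentioning them.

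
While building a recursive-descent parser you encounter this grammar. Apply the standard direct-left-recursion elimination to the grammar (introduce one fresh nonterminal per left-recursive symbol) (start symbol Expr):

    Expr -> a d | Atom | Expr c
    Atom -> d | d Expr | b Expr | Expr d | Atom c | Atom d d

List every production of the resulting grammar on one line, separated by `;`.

Expr -> a d Expr1 | Atom Expr1; Atom -> d Atom1 | d Expr Atom1 | b Expr Atom1 | Expr d Atom1; Expr1 -> c Expr1 | epsilon; Atom1 -> c Atom1 | d d Atom1 | epsilon

Directly left-recursive nonterminals: Expr, Atom.
For Expr: α = {c}, β = {a d, Atom}. Rewrite as Expr → β Expr1 and Expr1 → α Expr1 | ε.
For Atom: α = {c, d d}, β = {d, d Expr, b Expr, Expr d}. Rewrite as Atom → β Atom1 and Atom1 → α Atom1 | ε.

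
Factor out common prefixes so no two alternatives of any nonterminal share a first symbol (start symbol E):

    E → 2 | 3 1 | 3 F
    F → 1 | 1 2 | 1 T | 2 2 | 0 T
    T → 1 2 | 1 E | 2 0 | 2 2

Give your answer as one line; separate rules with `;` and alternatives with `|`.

E has alternatives sharing prefix '3': factor to E → 3 E' with E' → 1 | F.
F has alternatives sharing prefix '1': factor to F → 1 F' with F' → ε | 2 | T.
T has alternatives sharing prefix '1': factor to T → 1 T' with T' → 2 | E.
T has alternatives sharing prefix '2': factor to T → 2 T'' with T'' → 0 | 2.

E → 2 | 3 E'; F → 2 2 | 0 T | 1 F'; T → 1 T' | 2 T''; E' → 1 | F; F' → eps | 2 | T; T' → 2 | E; T'' → 0 | 2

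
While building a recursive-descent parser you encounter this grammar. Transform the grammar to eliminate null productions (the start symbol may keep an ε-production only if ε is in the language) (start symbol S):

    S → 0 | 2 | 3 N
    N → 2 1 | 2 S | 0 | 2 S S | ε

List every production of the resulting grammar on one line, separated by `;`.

S → 0 | 2 | 3 N | 3; N → 2 1 | 2 S | 0 | 2 S S

Nullable set = {N}.
ε ∉ L(G), so no ε-production is kept.
Add the nullable-subset variants: S → 3 N gives 3 N | 3.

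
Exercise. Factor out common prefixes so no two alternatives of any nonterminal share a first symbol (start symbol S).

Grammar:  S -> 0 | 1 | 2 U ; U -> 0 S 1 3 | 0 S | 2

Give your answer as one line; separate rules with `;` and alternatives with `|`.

S -> 0 | 1 | 2 U; U -> 2 | 0 S U'; U' -> 1 3 | epsilon

U has alternatives sharing prefix '0 S': factor to U → 0 S U' with U' → 1 3 | ε.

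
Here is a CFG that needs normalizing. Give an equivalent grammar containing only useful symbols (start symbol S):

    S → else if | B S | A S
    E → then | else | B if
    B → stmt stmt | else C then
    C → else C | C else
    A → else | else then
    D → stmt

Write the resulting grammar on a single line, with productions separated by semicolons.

Generating nonterminals: {A, B, D, E, S}.
Reachable from S after that: {A, B, S}.
Removed useless symbols: {C, D, E} and every production mentioning them.

S → else if | B S | A S; B → stmt stmt; A → else | else then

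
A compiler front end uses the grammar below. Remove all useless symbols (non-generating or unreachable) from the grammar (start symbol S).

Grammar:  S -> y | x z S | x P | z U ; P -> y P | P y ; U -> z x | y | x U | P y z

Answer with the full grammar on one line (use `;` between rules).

Generating nonterminals: {S, U}.
Reachable from S after that: {S, U}.
Removed useless symbols: {P} and every production mentioning them.

S -> y | x z S | z U; U -> z x | y | x U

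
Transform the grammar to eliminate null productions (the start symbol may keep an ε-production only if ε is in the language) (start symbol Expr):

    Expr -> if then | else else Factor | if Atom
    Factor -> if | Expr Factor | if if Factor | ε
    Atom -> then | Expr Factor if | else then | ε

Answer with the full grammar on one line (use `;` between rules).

Nullable set = {Atom, Factor}.
ε ∉ L(G), so no ε-production is kept.
For each production, add variants omitting each subset of nullable occurrences: Expr → else else Factor gives else else Factor | else else. Expr → if Atom gives if Atom | if. Factor → Expr Factor gives Expr Factor | Expr. Factor → if if Factor gives if if Factor | if if.

Expr -> if then | else else Factor | else else | if Atom | if; Factor -> if | Expr Factor | Expr | if if Factor | if if; Atom -> then | Expr Factor if | Expr if | else then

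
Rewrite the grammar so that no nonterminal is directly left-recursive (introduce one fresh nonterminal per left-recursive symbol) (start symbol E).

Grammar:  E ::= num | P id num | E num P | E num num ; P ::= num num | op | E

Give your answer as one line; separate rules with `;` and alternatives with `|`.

E ::= num E' | P id num E'; P ::= num num | op | E; E' ::= num P E' | num num E' | ε

Left recursion appears on E.
For E: α = {num P, num num}, β = {num, P id num}. Rewrite as E → β E' and E' → α E' | ε.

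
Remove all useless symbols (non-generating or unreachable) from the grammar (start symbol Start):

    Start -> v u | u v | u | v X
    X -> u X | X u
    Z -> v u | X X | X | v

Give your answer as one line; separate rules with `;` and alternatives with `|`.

Generating nonterminals: {Start, Z}.
Reachable from Start after that: {Start}.
Removed useless symbols: {X, Z} and every production mentioning them.

Start -> v u | u v | u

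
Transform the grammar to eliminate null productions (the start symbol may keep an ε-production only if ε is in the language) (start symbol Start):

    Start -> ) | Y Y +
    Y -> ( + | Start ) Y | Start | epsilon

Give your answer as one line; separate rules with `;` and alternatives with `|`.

Start -> ) | Y Y + | Y + | +; Y -> ( + | Start ) Y | Start ) | Start

Nullable set = {Y}.
ε ∉ L(G), so no ε-production is kept.
Expand every rule over subsets of its nullable positions: Start → Y Y + gives Y Y + | Y + | +. Y → Start ) Y gives Start ) Y | Start ).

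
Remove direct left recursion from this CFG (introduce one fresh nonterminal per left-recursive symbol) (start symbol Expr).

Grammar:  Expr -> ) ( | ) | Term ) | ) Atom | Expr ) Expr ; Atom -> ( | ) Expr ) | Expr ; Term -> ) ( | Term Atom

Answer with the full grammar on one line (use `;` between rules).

Expr -> ) ( Expr1 | ) Expr1 | Term ) Expr1 | ) Atom Expr1; Atom -> ( | ) Expr ) | Expr; Term -> ) ( Term1; Expr1 -> ) Expr Expr1 | ε; Term1 -> Atom Term1 | ε

Expr, Term are directly left-recursive.
For Expr: α = {) Expr}, β = {) (, ), Term ), ) Atom}. Rewrite as Expr → β Expr1 and Expr1 → α Expr1 | ε.
For Term: α = {Atom}, β = {) (}. Rewrite as Term → β Term1 and Term1 → α Term1 | ε.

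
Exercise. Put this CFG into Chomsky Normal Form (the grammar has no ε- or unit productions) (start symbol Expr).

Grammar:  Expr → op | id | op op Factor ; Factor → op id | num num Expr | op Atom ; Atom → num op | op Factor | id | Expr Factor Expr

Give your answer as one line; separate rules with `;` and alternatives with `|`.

Expr → op | id | X1 Y1; Factor → X1 X2 | X3 Y2 | X1 Atom; Atom → X3 X1 | X1 Factor | id | Expr Y3; X1 → op; X2 → id; X3 → num; Y1 → X1 Factor; Y2 → X3 Expr; Y3 → Factor Expr

Introduce a nonterminal for each terminal appearing in a rule of length ≥ 2: X1 → op, X2 → id, X3 → num.
Binarize each right-hand side of length ≥ 3 by chaining fresh nonterminals (Y1, Y2, …): affected rules were Expr → X1 X1 Factor; Factor → X3 X3 Expr; Atom → Expr Factor Expr.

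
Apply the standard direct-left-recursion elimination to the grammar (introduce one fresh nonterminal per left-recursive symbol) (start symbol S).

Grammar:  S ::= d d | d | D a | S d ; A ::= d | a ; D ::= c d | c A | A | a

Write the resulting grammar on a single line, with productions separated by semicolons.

S ::= d d S' | d S' | D a S'; A ::= d | a; D ::= c d | c A | A | a; S' ::= d S' | ε

S is directly left-recursive.
For S: α = {d}, β = {d d, d, D a}. Rewrite as S → β S' and S' → α S' | ε.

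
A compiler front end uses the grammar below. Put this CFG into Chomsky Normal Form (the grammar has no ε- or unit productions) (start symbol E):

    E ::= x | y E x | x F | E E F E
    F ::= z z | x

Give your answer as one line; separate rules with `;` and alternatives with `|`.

Introduce a nonterminal for each terminal appearing in a rule of length ≥ 2: X1 → y, X2 → x, X3 → z.
Binarize each right-hand side of length ≥ 3 by chaining fresh nonterminals (Y1, Y2, …): affected rules were E → X1 E X2; E → E E F E.

E ::= x | X1 Y1 | X2 F | E Y2; F ::= X3 X3 | x; X1 ::= y; X2 ::= x; X3 ::= z; Y1 ::= E X2; Y2 ::= E Y3; Y3 ::= F E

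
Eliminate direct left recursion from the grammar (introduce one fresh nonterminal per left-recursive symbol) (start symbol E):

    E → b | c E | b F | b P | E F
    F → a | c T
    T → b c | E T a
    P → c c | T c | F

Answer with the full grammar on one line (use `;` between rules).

E → b E' | c E E' | b F E' | b P E'; F → a | c T; T → b c | E T a; P → c c | T c | F; E' → F E' | ε

Directly left-recursive nonterminal: E.
For E: α = {F}, β = {b, c E, b F, b P}. Rewrite as E → β E' and E' → α E' | ε.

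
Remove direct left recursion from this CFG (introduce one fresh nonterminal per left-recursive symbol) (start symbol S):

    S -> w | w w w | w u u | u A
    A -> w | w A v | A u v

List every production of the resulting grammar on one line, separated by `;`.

A is directly left-recursive.
For A: α = {u v}, β = {w, w A v}. Rewrite as A → β A' and A' → α A' | ε.

S -> w | w w w | w u u | u A; A -> w A' | w A v A'; A' -> u v A' | ε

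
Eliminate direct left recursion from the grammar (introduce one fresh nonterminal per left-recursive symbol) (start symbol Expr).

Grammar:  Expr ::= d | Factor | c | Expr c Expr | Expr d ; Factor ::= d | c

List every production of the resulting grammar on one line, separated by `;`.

Directly left-recursive nonterminal: Expr.
For Expr: α = {c Expr, d}, β = {d, Factor, c}. Rewrite as Expr → β Expr1 and Expr1 → α Expr1 | ε.

Expr ::= d Expr1 | Factor Expr1 | c Expr1; Factor ::= d | c; Expr1 ::= c Expr Expr1 | d Expr1 | eps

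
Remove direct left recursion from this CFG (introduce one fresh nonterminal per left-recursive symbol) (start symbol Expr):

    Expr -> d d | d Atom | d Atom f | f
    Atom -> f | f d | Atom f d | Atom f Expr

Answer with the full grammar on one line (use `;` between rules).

Directly left-recursive nonterminal: Atom.
For Atom: α = {f d, f Expr}, β = {f, f d}. Rewrite as Atom → β Atom1 and Atom1 → α Atom1 | ε.

Expr -> d d | d Atom | d Atom f | f; Atom -> f Atom1 | f d Atom1; Atom1 -> f d Atom1 | f Expr Atom1 | ε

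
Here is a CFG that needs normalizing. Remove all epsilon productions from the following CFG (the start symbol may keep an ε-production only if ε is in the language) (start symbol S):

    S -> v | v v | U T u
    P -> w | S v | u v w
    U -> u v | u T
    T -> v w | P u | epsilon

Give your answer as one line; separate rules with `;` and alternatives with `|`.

Nullable nonterminals: {T}.
ε ∉ L(G), so no ε-production is kept.
For each production, add variants omitting each subset of nullable occurrences: S → U T u gives U T u | U u. U → u T gives u T | u.

S -> v | v v | U T u | U u; P -> w | S v | u v w; U -> u v | u T | u; T -> v w | P u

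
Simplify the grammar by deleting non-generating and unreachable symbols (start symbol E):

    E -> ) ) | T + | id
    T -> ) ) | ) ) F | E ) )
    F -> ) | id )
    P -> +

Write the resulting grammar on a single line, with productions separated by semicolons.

Generating nonterminals: {E, F, P, T}.
Reachable from E after that: {E, F, T}.
Removed useless symbols: {P} and every production mentioning them.

E -> ) ) | T + | id; T -> ) ) | ) ) F | E ) ); F -> ) | id )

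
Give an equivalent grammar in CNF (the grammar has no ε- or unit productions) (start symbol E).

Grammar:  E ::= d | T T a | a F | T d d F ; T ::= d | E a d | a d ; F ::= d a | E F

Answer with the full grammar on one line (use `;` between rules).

E ::= d | T Y1 | X1 F | T Y2; T ::= d | E Y4 | X1 X2; F ::= X2 X1 | E F; X1 ::= a; X2 ::= d; Y1 ::= T X1; Y2 ::= X2 Y3; Y3 ::= X2 F; Y4 ::= X1 X2

Introduce a nonterminal for each terminal appearing in a rule of length ≥ 2: X1 → a, X2 → d.
Binarize each right-hand side of length ≥ 3 by chaining fresh nonterminals (Y1, Y2, …): affected rules were E → T T X1; E → T X2 X2 F; T → E X1 X2.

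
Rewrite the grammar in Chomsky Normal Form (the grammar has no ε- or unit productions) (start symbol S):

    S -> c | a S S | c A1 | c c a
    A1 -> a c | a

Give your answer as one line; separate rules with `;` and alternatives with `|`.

S -> c | X1 Y1 | X2 A1 | X2 Y2; A1 -> X1 X2 | a; X1 -> a; X2 -> c; Y1 -> S S; Y2 -> X2 X1

Introduce a nonterminal for each terminal appearing in a rule of length ≥ 2: X1 → a, X2 → c.
Binarize each right-hand side of length ≥ 3 by chaining fresh nonterminals (Y1, Y2, …): affected rules were S → X1 S S; S → X2 X2 X1.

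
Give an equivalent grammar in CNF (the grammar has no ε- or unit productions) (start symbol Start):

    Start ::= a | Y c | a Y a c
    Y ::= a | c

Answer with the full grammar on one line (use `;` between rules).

Start ::= a | Y X1 | X2 Y1; Y ::= a | c; X1 ::= c; X2 ::= a; Y1 ::= Y Y2; Y2 ::= X2 X1

Introduce a nonterminal for each terminal appearing in a rule of length ≥ 2: X1 → c, X2 → a.
Binarize each right-hand side of length ≥ 3 by chaining fresh nonterminals (Y1, Y2, …): affected rules were Start → X2 Y X2 X1.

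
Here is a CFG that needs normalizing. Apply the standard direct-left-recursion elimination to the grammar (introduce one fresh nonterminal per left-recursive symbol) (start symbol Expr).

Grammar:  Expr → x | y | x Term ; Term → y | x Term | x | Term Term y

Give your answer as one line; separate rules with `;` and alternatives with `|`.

Term is directly left-recursive.
For Term: α = {Term y}, β = {y, x Term, x}. Rewrite as Term → β Term1 and Term1 → α Term1 | ε.

Expr → x | y | x Term; Term → y Term1 | x Term Term1 | x Term1; Term1 → Term y Term1 | ε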